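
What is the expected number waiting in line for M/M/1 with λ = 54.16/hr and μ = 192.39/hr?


ρ = 54.16/192.39 = 0.2815
Lq = ρ²/(1−ρ) = 0.07925/0.7185 = 0.1103

Final: 0.1103


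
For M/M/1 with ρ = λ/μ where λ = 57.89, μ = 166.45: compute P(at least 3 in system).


ρ = 57.89/166.45 = 0.3478
P(N ≥ n) = ρ^n = 0.3478^3 = 0.042069

Final: 0.042069


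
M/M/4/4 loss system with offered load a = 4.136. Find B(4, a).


B(c,a) = (a^c/c!) / Σ_{k=0}^{c} a^k/k!
a^4/4! = 12.193009
Σ terms (k=0..4): 1.00000 + 4.13600 + 8.55325 + 11.79208 + 12.19301 = 37.674334
B = 12.193009/37.674334 = 0.323642

Final: 0.323642


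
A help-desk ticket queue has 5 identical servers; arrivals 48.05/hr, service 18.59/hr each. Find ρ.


ρ = λ/(cμ) = 48.05/(5·18.59) = 48.05/92.95 = 0.5169

Final: 0.5169


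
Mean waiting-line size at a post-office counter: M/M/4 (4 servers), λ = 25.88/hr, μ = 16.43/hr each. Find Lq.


a = λ/μ = 1.5752; ρ = a/4 = 0.3938
P₀ = 0.204489
Lq = P₀·a^c·ρ / (c!·(1−ρ)²) = 0.204489·6.15612·0.3938/(24·0.36749)
= 0.05621

Final: 0.05621


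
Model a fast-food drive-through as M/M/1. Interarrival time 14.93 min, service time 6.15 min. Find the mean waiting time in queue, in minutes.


λ = 60/14.93 = 4.0188 /hr
μ = 60/6.15 = 9.7561 /hr
ρ = λ/μ = 4.0188/9.7561 = 0.4119
Wq = ρ/(μ−λ) = 0.4119/(9.7561−4.0188) = 0.07180 hr
In minutes: 0.07180·60 = 4.308 min

Final: 4.308 min


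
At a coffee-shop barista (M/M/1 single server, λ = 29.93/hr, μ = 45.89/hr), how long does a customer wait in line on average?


ρ = 29.93/45.89 = 0.6522
Wq = ρ/(μ−λ) = 0.6522/(45.89 − 29.93) = 0.6522/15.96 = 0.04087 hr

Final: 0.04087 hr


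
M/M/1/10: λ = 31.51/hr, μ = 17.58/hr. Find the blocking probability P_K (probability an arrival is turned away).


ρ = λ/μ = 31.51/17.58 = 1.7924
P_K = (1−ρ)ρ^K/(1−ρ^(K+1)) = (-0.7924·342.212071)/(1 − 613.373285)
= -271.161214/-612.373285 = 0.442804

Final: 0.442804


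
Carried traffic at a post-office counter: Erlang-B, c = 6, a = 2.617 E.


B(6,2.617) = 0.033167 (Erlang-B)
Carried load = a(1 − B) = 2.617·(1 − 0.033167) = 2.617·0.966833 = 2.5302 E

Final: 2.5302 Erlangs


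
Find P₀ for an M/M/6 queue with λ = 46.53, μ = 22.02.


a = λ/μ = 46.53/22.02 = 2.1131; ρ = a/c = 0.3522
Σ_{k=0}^{5} a^k/k! (terms k=0..5) = 1.00000 + 2.11308 + 2.23255 + 1.57252 + 0.83071 + 0.35107 = 8.09994
Tail: a^6/(6!(1−ρ)) = 89.02140/(720·0.6478) = 0.19086
P₀ = 1/(8.09994 + 0.19086) = 1/8.29079 = 0.120616

Final: 0.120616


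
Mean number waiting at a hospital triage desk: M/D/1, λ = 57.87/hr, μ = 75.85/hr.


ρ = 57.87/75.85 = 0.7630
M/D/1: Lq = ρ²/(2(1−ρ)) = 0.5821/(2·0.2370) = 1.22781

Final: 1.22781


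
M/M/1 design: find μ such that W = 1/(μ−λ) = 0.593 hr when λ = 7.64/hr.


W = 1/(μ−λ) ⇒ μ − λ = 1/W = 1/0.593 = 1.6863
μ = λ + 1/W = 7.64 + 1.6863 = 9.3263 per hr

Final: 9.3263 /hr


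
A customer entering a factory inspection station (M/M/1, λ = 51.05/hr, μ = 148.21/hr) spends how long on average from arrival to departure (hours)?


W = 1/(μ−λ) = 1/(148.21 − 51.05) = 1/97.16 = 0.01029 hr

Final: 0.01029 hr


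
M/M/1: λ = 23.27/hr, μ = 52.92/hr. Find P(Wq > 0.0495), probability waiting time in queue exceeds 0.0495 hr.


ρ = 23.27/52.92 = 0.4397
P(Wq > t) = ρ·e^{−(μ−λ)t} = 0.4397·e^{−1.4677}
= 0.4397·0.230461 = 0.101338

Final: 0.101338


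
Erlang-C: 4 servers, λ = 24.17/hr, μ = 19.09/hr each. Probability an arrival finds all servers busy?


a = λ/μ = 1.2661; ρ = a/4 = 0.3165
P₀ = 0.280698 (from M/M/c formula)
C(c,a) = [a^c/(c!(1−ρ))]·P₀ = [2.56970/(24·0.6835)]·0.280698
= 0.15666·0.280698 = 0.043973

Final: 0.043973


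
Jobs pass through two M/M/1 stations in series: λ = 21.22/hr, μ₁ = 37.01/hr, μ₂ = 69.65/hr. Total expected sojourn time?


Each node sees arrival rate λ = 21.22/hr (tandem ⇒ throughput preserved).
W₁ = 1/(μ₁−λ) = 1/(37.01−21.22) = 0.06333 hr
W₂ = 1/(μ₂−λ) = 1/(69.65−21.22) = 0.02065 hr
W_total = W₁ + W₂ = 0.06333 + 0.02065 = 0.08398 hr

Final: 0.08398 hr


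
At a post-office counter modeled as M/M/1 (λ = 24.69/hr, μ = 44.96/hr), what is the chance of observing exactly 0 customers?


ρ = 24.69/44.96 = 0.5492
P_n = (1−ρ)·ρ^n = (1 − 0.5492)·0.5492^0 = 0.4508·1.000000 = 0.450845

Final: 0.450845


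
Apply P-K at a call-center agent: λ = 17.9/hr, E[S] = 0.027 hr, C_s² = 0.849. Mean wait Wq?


ρ = λ·E[S] = 17.9·0.027 = 0.4833
E[S²] = E[S]²(1+C_s²) = 0.027²·(1+0.849) = 0.001348
Wq = λ·E[S²]/(2(1−ρ)) = 17.9·0.001348/(2·0.5167) = 0.02335 hr

Final: 0.02335 hr


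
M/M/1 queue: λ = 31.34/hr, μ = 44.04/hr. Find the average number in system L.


ρ = λ/μ = 31.34/44.04 = 0.7116
L = ρ/(1−ρ) = 0.7116/(1 − 0.7116) = 0.7116/0.2884 = 2.4677

Final: 2.4677


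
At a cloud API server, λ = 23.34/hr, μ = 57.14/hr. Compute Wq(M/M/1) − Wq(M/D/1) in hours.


ρ = 23.34/57.14 = 0.4085
Wq(M/M/1) = ρ/(μ−λ) = 0.4085/33.80 = 0.01208 hr
Wq(M/D/1) = ρ/(2(μ−λ)) = 0.006042 hr
Savings = 0.01208 − 0.006042 = 0.006042 hr

Final: 0.006042 hr


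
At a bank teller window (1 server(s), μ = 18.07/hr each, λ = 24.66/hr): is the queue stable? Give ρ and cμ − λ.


Total capacity cμ = 1·18.07 = 18.07/hr
ρ = λ/(cμ) = 24.66/18.07 = 1.3647
Stable ⇔ ρ < 1: NO
Spare capacity = cμ − λ = 18.07 − 24.66 = -6.59/hr

Final: ρ = 1.3647; unstable; margin = -6.59/hr


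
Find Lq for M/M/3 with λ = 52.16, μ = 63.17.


a = λ/μ = 0.8257; ρ = a/3 = 0.2752
P₀ = 0.435528
Lq = P₀·a^c·ρ / (c!·(1−ρ)²) = 0.435528·0.56296·0.2752/(6·0.52528)
= 0.02141

Final: 0.02141


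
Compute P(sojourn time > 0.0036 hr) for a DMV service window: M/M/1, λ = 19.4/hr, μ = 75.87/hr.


W ~ Exponential(μ−λ) for M/M/1.
μ − λ = 75.87 − 19.4 = 56.4700
P(W > t) = e^{−(μ−λ)t} = e^{−0.2033} = 0.816040

Final: 0.816040


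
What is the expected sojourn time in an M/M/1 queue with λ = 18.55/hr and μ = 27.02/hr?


W = 1/(μ−λ) = 1/(27.02 − 18.55) = 1/8.47 = 0.1181 hr

Final: 0.1181 hr


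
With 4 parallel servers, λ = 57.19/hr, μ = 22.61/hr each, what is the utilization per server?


ρ = λ/(cμ) = 57.19/(4·22.61) = 57.19/90.44 = 0.6324

Final: 0.6324


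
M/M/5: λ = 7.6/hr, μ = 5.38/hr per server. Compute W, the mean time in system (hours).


a = 1.4126; ρ = 0.2825; P₀ = 0.243220
Lq = P₀·a^c·ρ/(c!(1−ρ)²) = 0.006258
Wq = Lq/λ = 0.006258/7.6 = 0.0008234 hr
W = Wq + 1/μ = 0.0008234 + 0.18587 = 0.18670 hr

Final: 0.18670 hr


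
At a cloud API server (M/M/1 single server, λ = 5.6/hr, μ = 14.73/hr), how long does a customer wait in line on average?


ρ = 5.6/14.73 = 0.3802
Wq = ρ/(μ−λ) = 0.3802/(14.73 − 5.6) = 0.3802/9.13 = 0.04164 hr

Final: 0.04164 hr


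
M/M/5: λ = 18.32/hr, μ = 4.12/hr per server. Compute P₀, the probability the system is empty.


a = λ/μ = 18.32/4.12 = 4.4466; ρ = a/c = 0.8893
Σ_{k=0}^{4} a^k/k! (terms k=0..4) = 1.00000 + 4.44660 + 9.88613 + 14.65323 + 16.28928 = 46.27525
Tail: a^5/(5!(1−ρ)) = 1738.36619/(120·0.1107) = 130.88576
P₀ = 1/(46.27525 + 130.88576) = 1/177.16101 = 0.005645

Final: 0.005645


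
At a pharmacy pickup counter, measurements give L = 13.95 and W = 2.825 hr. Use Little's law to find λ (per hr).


λ = L/W = 13.95/2.825 = 4.9381 /hr

Final: 4.9381 /hr


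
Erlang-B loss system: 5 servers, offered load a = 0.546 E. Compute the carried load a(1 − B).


B(5,0.546) = 0.0002342 (Erlang-B)
Carried load = a(1 − B) = 0.546·(1 − 0.0002342) = 0.546·0.999766 = 0.5459 E

Final: 0.5459 Erlangs


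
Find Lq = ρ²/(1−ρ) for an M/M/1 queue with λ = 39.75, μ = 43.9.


ρ = 39.75/43.9 = 0.9055
Lq = ρ²/(1−ρ) = 0.8199/0.09453 = 8.6728

Final: 8.6728


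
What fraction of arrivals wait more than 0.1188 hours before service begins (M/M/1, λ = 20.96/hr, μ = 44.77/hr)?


ρ = 20.96/44.77 = 0.4682
P(Wq > t) = ρ·e^{−(μ−λ)t} = 0.4682·e^{−2.8286}
= 0.4682·0.059094 = 0.027666

Final: 0.027666


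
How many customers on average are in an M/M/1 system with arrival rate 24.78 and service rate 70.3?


ρ = λ/μ = 24.78/70.3 = 0.3525
L = ρ/(1−ρ) = 0.3525/(1 − 0.3525) = 0.3525/0.6475 = 0.5444

Final: 0.5444


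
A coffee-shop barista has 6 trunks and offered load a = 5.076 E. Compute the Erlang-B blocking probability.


B(c,a) = (a^c/c!) / Σ_{k=0}^{c} a^k/k!
a^6/6! = 23.757306
Σ terms (k=0..6): 1.00000 + 5.07600 + 12.88289 + 21.79785 + 27.66147 + 28.08192 + 23.75731 = 120.257429
B = 23.757306/120.257429 = 0.197554

Final: 0.197554


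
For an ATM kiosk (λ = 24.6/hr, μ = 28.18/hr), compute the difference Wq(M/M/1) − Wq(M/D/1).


ρ = 24.6/28.18 = 0.8730
Wq(M/M/1) = ρ/(μ−λ) = 0.8730/3.58 = 0.24384 hr
Wq(M/D/1) = ρ/(2(μ−λ)) = 0.12192 hr
Savings = 0.24384 − 0.12192 = 0.12192 hr

Final: 0.12192 hr


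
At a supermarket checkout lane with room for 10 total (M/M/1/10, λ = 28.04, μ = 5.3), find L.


ρ = 28.04/5.3 = 5.2906
L = ρ[1 − (K+1)ρ^K + Kρ^(K+1)] / [(1−ρ)(1−ρ^(K+1))]
Numerator: 5.2906·(1 − 11·17179930.276190 + 10·90891555.649878) = 3808870667.524137
Denominator: (-4.2906)·(-90891554.649878) = 389976217.497779
L = 3808870667.524137/389976217.497779 = 9.7669

Final: 9.7669


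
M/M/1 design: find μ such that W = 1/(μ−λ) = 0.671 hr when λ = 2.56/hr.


W = 1/(μ−λ) ⇒ μ − λ = 1/W = 1/0.671 = 1.4903
μ = λ + 1/W = 2.56 + 1.4903 = 4.0503 per hr

Final: 4.0503 /hr


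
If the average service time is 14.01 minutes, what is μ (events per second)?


μ = 1/(service time) in consistent units.
1 second = 0.0166667 min, so μ = 0.0166667/14.01 = 0.001190 per second

Final: 0.001190 /sec


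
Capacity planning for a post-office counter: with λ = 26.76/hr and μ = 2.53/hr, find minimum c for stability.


Stability requires cμ > λ ⇔ c > λ/μ.
λ/μ = 26.76/2.53 = 10.5771
Minimum integer c = ⌊10.5771⌋ + 1 = 11
Check: 11·2.53 = 27.83 > 26.76, while 10·2.53 = 25.30 ≤ 26.76

Final: 11 servers


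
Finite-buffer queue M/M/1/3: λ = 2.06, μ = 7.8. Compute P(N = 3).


ρ = λ/μ = 2.06/7.8 = 0.2641
P_K = (1−ρ)ρ^K/(1−ρ^(K+1)) = (0.7359·0.018421)/(1 − 0.004865)
= 0.013556/0.995135 = 0.013622

Final: 0.013622


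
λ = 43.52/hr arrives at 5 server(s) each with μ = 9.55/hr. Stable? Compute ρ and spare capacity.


Total capacity cμ = 5·9.55 = 47.75/hr
ρ = λ/(cμ) = 43.52/47.75 = 0.9114
Stable ⇔ ρ < 1: YES
Spare capacity = cμ − λ = 47.75 − 43.52 = 4.23/hr

Final: ρ = 0.9114; stable; margin = 4.23/hr


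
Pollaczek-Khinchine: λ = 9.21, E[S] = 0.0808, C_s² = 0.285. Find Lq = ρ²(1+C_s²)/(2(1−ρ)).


ρ = λ·E[S] = 9.21·0.0808 = 0.7442
Lq = ρ²(1+C_s²)/(2(1−ρ)) = 0.5538·(1+0.285)/(2·0.2558)
= 0.5538·1.2850/0.5117 = 1.39079

Final: 1.39079


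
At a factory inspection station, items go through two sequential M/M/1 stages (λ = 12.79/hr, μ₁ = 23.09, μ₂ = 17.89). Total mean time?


Each node sees arrival rate λ = 12.79/hr (tandem ⇒ throughput preserved).
W₁ = 1/(μ₁−λ) = 1/(23.09−12.79) = 0.09709 hr
W₂ = 1/(μ₂−λ) = 1/(17.89−12.79) = 0.19608 hr
W_total = W₁ + W₂ = 0.09709 + 0.19608 = 0.29317 hr

Final: 0.29317 hr


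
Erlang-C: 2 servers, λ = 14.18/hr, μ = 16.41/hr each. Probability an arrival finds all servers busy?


a = λ/μ = 0.8641; ρ = a/2 = 0.4321
P₀ = 0.396596 (from M/M/c formula)
C(c,a) = [a^c/(c!(1−ρ))]·P₀ = [0.74668/(2·0.5679)]·0.396596
= 0.65735·0.396596 = 0.260703

Final: 0.260703


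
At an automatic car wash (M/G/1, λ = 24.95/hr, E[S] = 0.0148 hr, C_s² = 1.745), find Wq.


ρ = λ·E[S] = 24.95·0.0148 = 0.3693
E[S²] = E[S]²(1+C_s²) = 0.0148²·(1+1.745) = 0.0006013
Wq = λ·E[S²]/(2(1−ρ)) = 24.95·0.0006013/(2·0.6307) = 0.01189 hr

Final: 0.01189 hr


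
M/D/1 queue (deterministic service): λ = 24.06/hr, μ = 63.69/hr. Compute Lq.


ρ = 24.06/63.69 = 0.3778
M/D/1: Lq = ρ²/(2(1−ρ)) = 0.1427/(2·0.6222) = 0.11467

Final: 0.11467


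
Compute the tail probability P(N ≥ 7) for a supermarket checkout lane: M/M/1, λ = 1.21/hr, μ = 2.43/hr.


ρ = 1.21/2.43 = 0.4979
P(N ≥ n) = ρ^n = 0.4979^7 = 0.007590

Final: 0.007590


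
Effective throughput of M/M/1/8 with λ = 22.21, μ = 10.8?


ρ = 2.0565; P_K = (1−ρ)ρ^8/(1−ρ^9) = 0.514515
λ_eff = λ(1 − P_K) = 22.21·(1 − 0.514515) = 22.21·0.485485 = 10.7826 /hr

Final: 10.7826 /hr


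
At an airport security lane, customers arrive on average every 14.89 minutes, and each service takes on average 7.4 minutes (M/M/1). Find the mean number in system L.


λ = 60/14.89 = 4.0296 /hr
μ = 60/7.4 = 8.1081 /hr
ρ = λ/μ = 4.0296/8.1081 = 0.4970
L = ρ/(1−ρ) = 0.4970/0.5030 = 0.9880

Final: 0.9880


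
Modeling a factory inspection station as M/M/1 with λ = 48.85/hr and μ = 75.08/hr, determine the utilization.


ρ = λ/μ = 48.85/75.08 = 0.6506

Final: 0.6506


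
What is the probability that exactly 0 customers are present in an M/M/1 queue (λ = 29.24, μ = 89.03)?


ρ = 29.24/89.03 = 0.3284
P_n = (1−ρ)·ρ^n = (1 − 0.3284)·0.3284^0 = 0.6716·1.000000 = 0.671571

Final: 0.671571


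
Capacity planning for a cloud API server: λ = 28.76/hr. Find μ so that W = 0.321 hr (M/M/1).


W = 1/(μ−λ) ⇒ μ − λ = 1/W = 1/0.321 = 3.1153
μ = λ + 1/W = 28.76 + 3.1153 = 31.8753 per hr

Final: 31.8753 /hr


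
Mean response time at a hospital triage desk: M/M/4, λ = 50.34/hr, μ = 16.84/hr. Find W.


a = 2.9893; ρ = 0.7473; P₀ = 0.038348
Lq = P₀·a^c·ρ/(c!(1−ρ)²) = 1.49351
Wq = Lq/λ = 1.49351/50.34 = 0.02967 hr
W = Wq + 1/μ = 0.02967 + 0.05938 = 0.08905 hr

Final: 0.08905 hr


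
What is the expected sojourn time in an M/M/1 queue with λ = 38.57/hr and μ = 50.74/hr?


W = 1/(μ−λ) = 1/(50.74 − 38.57) = 1/12.17 = 0.08217 hr

Final: 0.08217 hr


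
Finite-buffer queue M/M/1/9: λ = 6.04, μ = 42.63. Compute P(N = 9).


ρ = λ/μ = 6.04/42.63 = 0.1417
P_K = (1−ρ)ρ^K/(1−ρ^(K+1)) = (0.8583·0.00000002301)/(1 − 0.000000003260)
= 0.00000001975/1.000000 = 0.00000001975

Final: 0.00000001975


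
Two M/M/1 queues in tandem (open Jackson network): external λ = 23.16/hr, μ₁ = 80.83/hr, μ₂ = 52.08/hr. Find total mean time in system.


Each node sees arrival rate λ = 23.16/hr (tandem ⇒ throughput preserved).
W₁ = 1/(μ₁−λ) = 1/(80.83−23.16) = 0.01734 hr
W₂ = 1/(μ₂−λ) = 1/(52.08−23.16) = 0.03458 hr
W_total = W₁ + W₂ = 0.01734 + 0.03458 = 0.05192 hr

Final: 0.05192 hr


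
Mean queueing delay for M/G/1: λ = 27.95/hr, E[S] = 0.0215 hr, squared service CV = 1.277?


ρ = λ·E[S] = 27.95·0.0215 = 0.6009
E[S²] = E[S]²(1+C_s²) = 0.0215²·(1+1.277) = 0.001053
Wq = λ·E[S²]/(2(1−ρ)) = 27.95·0.001053/(2·0.3991) = 0.03686 hr

Final: 0.03686 hr


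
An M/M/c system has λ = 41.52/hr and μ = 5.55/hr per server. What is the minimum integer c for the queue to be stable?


Stability requires cμ > λ ⇔ c > λ/μ.
λ/μ = 41.52/5.55 = 7.4811
Minimum integer c = ⌊7.4811⌋ + 1 = 8
Check: 8·5.55 = 44.40 > 41.52, while 7·5.55 = 38.85 ≤ 41.52

Final: 8 servers


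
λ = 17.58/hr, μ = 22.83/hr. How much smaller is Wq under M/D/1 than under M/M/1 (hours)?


ρ = 17.58/22.83 = 0.7700
Wq(M/M/1) = ρ/(μ−λ) = 0.7700/5.25 = 0.14667 hr
Wq(M/D/1) = ρ/(2(μ−λ)) = 0.07334 hr
Savings = 0.14667 − 0.07334 = 0.07334 hr

Final: 0.07334 hr


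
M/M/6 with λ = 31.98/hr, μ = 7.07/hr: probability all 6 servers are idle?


a = λ/μ = 31.98/7.07 = 4.5233; ρ = a/c = 0.7539
Σ_{k=0}^{5} a^k/k! (terms k=0..5) = 1.00000 + 4.52334 + 10.23029 + 15.42503 + 17.44315 + 15.78025 = 64.40206
Tail: a^6/(6!(1−ρ)) = 8565.53065/(720·0.2461) = 48.33836
P₀ = 1/(64.40206 + 48.33836) = 1/112.74043 = 0.008870

Final: 0.008870


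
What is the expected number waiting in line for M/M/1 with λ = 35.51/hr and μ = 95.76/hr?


ρ = 35.51/95.76 = 0.3708
Lq = ρ²/(1−ρ) = 0.1375/0.6292 = 0.2186

Final: 0.2186


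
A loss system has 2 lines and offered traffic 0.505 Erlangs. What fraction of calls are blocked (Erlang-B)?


B(c,a) = (a^c/c!) / Σ_{k=0}^{c} a^k/k!
a^2/2! = 0.127513
Σ terms (k=0..2): 1.00000 + 0.50500 + 0.12751 = 1.632513
B = 0.127513/1.632513 = 0.078108

Final: 0.078108


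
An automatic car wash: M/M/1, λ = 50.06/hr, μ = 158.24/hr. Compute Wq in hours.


ρ = 50.06/158.24 = 0.3164
Wq = ρ/(μ−λ) = 0.3164/(158.24 − 50.06) = 0.3164/108.18 = 0.002924 hr

Final: 0.002924 hr


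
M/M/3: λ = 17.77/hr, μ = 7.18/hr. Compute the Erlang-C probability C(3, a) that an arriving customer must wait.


a = λ/μ = 2.4749; ρ = a/3 = 0.8250
P₀ = 0.047679 (from M/M/c formula)
C(c,a) = [a^c/(c!(1−ρ))]·P₀ = [15.15964/(6·0.1750)]·0.047679
= 14.43584·0.047679 = 0.688292

Final: 0.688292


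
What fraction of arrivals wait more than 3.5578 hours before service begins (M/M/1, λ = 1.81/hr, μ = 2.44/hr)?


ρ = 1.81/2.44 = 0.7418
P(Wq > t) = ρ·e^{−(μ−λ)t} = 0.7418·e^{−2.2414}
= 0.7418·0.106308 = 0.078860

Final: 0.078860


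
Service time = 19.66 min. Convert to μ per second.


μ = 1/(service time) in consistent units.
1 second = 0.0166667 min, so μ = 0.0166667/19.66 = 0.0008477 per second

Final: 0.0008477 /sec


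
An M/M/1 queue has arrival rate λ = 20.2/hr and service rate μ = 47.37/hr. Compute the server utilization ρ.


ρ = λ/μ = 20.2/47.37 = 0.4264

Final: 0.4264


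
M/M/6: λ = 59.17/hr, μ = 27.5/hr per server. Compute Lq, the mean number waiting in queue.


a = λ/μ = 2.1516; ρ = a/6 = 0.3586
P₀ = 0.116026
Lq = P₀·a^c·ρ / (c!·(1−ρ)²) = 0.116026·99.22321·0.3586/(720·0.41139)
= 0.01394

Final: 0.01394


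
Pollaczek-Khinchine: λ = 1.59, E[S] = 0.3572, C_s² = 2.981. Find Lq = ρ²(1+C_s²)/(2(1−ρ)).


ρ = λ·E[S] = 1.59·0.3572 = 0.5679
Lq = ρ²(1+C_s²)/(2(1−ρ)) = 0.3226·(1+2.981)/(2·0.4321)
= 0.3226·3.9810/0.8641 = 1.48608

Final: 1.48608


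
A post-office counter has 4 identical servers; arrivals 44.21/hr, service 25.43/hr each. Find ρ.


ρ = λ/(cμ) = 44.21/(4·25.43) = 44.21/101.72 = 0.4346

Final: 0.4346


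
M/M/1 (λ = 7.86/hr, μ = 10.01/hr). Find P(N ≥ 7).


ρ = 7.86/10.01 = 0.7852
P(N ≥ n) = ρ^n = 0.7852^7 = 0.184043

Final: 0.184043


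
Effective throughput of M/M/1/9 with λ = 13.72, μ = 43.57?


ρ = 0.3149; P_K = (1−ρ)ρ^9/(1−ρ^10) = 0.00002086
λ_eff = λ(1 − P_K) = 13.72·(1 − 0.00002086) = 13.72·0.999979 = 13.7197 /hr

Final: 13.7197 /hr


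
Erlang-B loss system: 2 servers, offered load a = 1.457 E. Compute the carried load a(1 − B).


B(2,1.457) = 0.301676 (Erlang-B)
Carried load = a(1 − B) = 1.457·(1 − 0.301676) = 1.457·0.698324 = 1.0175 E

Final: 1.0175 Erlangs


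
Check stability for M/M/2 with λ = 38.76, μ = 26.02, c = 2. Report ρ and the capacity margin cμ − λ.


Total capacity cμ = 2·26.02 = 52.04/hr
ρ = λ/(cμ) = 38.76/52.04 = 0.7448
Stable ⇔ ρ < 1: YES
Spare capacity = cμ − λ = 52.04 − 38.76 = 13.28/hr

Final: ρ = 0.7448; stable; margin = 13.28/hr


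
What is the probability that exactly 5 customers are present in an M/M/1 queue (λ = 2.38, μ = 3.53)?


ρ = 2.38/3.53 = 0.6742
P_n = (1−ρ)·ρ^n = (1 − 0.6742)·0.6742^5 = 0.3258·0.139319 = 0.045387

Final: 0.045387


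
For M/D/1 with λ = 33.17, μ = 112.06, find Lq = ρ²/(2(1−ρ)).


ρ = 33.17/112.06 = 0.2960
M/D/1: Lq = ρ²/(2(1−ρ)) = 0.08762/(2·0.7040) = 0.06223

Final: 0.06223


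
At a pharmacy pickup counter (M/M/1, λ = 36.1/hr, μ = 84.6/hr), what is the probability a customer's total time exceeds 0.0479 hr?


W ~ Exponential(μ−λ) for M/M/1.
μ − λ = 84.6 − 36.1 = 48.5000
P(W > t) = e^{−(μ−λ)t} = e^{−2.3231} = 0.097965

Final: 0.097965


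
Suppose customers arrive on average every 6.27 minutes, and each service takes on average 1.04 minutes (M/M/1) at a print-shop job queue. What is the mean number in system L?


λ = 60/6.27 = 9.5694 /hr
μ = 60/1.04 = 57.6923 /hr
ρ = λ/μ = 9.5694/57.6923 = 0.1659
L = ρ/(1−ρ) = 0.1659/0.8341 = 0.1989

Final: 0.1989


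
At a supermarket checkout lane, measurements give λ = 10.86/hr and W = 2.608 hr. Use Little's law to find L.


L = λW = 10.86·2.608 = 28.3229

Final: 28.3229


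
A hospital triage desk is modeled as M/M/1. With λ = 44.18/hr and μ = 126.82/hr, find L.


ρ = λ/μ = 44.18/126.82 = 0.3484
L = ρ/(1−ρ) = 0.3484/(1 − 0.3484) = 0.3484/0.6516 = 0.5346

Final: 0.5346


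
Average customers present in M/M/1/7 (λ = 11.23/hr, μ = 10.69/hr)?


ρ = 11.23/10.69 = 1.0505
L = ρ[1 − (K+1)ρ^K + Kρ^(K+1)] / [(1−ρ)(1−ρ^(K+1))]
Numerator: 1.0505·(1 − 8·1.411934 + 7·1.483257) = 0.091739
Denominator: (-0.05051)·(-0.483257) = 0.024411
L = 0.091739/0.024411 = 3.7580

Final: 3.7580


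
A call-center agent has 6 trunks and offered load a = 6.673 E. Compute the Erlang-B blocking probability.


B(c,a) = (a^c/c!) / Σ_{k=0}^{c} a^k/k!
a^6/6! = 122.629301
Σ terms (k=0..6): 1.00000 + 6.67300 + 22.26446 + 49.52359 + 82.61773 + 110.26162 + 122.62930 = 394.969708
B = 122.629301/394.969708 = 0.310478

Final: 0.310478


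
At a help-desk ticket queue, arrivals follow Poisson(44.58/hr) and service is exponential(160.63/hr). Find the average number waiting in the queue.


ρ = 44.58/160.63 = 0.2775
Lq = ρ²/(1−ρ) = 0.07702/0.7225 = 0.1066

Final: 0.1066


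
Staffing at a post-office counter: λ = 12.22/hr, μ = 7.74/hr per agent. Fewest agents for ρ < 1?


Stability requires cμ > λ ⇔ c > λ/μ.
λ/μ = 12.22/7.74 = 1.5788
Minimum integer c = ⌊1.5788⌋ + 1 = 2
Check: 2·7.74 = 15.48 > 12.22, while 1·7.74 = 7.74 ≤ 12.22

Final: 2 servers


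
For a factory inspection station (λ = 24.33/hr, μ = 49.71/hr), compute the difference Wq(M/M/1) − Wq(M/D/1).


ρ = 24.33/49.71 = 0.4894
Wq(M/M/1) = ρ/(μ−λ) = 0.4894/25.38 = 0.01928 hr
Wq(M/D/1) = ρ/(2(μ−λ)) = 0.009642 hr
Savings = 0.01928 − 0.009642 = 0.009642 hr

Final: 0.009642 hr


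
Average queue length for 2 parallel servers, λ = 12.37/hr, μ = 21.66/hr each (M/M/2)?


a = λ/μ = 0.5711; ρ = a/2 = 0.2855
P₀ = 0.555755
Lq = P₀·a^c·ρ / (c!·(1−ρ)²) = 0.555755·0.32615·0.2855/(2·0.51044)
= 0.05070

Final: 0.05070


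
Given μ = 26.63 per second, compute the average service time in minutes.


Mean service time = 1/μ = 1/26.63 second = 0.03755 second
In minutes: 0.03755 × 0.0166667 = 0.0006259 min

Final: 0.0006259 min


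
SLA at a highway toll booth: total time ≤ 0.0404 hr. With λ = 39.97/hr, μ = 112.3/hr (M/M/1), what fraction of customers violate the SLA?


W ~ Exponential(μ−λ) for M/M/1.
μ − λ = 112.3 − 39.97 = 72.3300
P(W > t) = e^{−(μ−λ)t} = e^{−2.9221} = 0.053819

Final: 0.053819


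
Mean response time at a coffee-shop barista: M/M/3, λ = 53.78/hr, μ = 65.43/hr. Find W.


a = 0.8219; ρ = 0.2740; P₀ = 0.437211
Lq = P₀·a^c·ρ/(c!(1−ρ)²) = 0.02103
Wq = Lq/λ = 0.02103/53.78 = 0.0003911 hr
W = Wq + 1/μ = 0.0003911 + 0.01528 = 0.01567 hr

Final: 0.01567 hr


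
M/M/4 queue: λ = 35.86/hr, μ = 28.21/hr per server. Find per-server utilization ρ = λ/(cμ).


ρ = λ/(cμ) = 35.86/(4·28.21) = 35.86/112.84 = 0.3178

Final: 0.3178


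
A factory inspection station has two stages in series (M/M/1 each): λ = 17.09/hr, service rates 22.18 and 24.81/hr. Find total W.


Each node sees arrival rate λ = 17.09/hr (tandem ⇒ throughput preserved).
W₁ = 1/(μ₁−λ) = 1/(22.18−17.09) = 0.19646 hr
W₂ = 1/(μ₂−λ) = 1/(24.81−17.09) = 0.12953 hr
W_total = W₁ + W₂ = 0.19646 + 0.12953 = 0.32600 hr

Final: 0.32600 hr


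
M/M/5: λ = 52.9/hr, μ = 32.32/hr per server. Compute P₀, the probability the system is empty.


a = λ/μ = 52.9/32.32 = 1.6368; ρ = a/c = 0.3274
Σ_{k=0}^{4} a^k/k! (terms k=0..4) = 1.00000 + 1.63676 + 1.33949 + 0.73081 + 0.29904 = 5.00609
Tail: a^5/(5!(1−ρ)) = 11.74685/(120·0.6726) = 0.14553
P₀ = 1/(5.00609 + 0.14553) = 1/5.15162 = 0.194114

Final: 0.194114


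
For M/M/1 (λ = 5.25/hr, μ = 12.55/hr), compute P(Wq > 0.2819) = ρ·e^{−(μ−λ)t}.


ρ = 5.25/12.55 = 0.4183
P(Wq > t) = ρ·e^{−(μ−λ)t} = 0.4183·e^{−2.0579}
= 0.4183·0.127726 = 0.053431

Final: 0.053431


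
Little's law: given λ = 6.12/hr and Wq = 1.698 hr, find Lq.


Lq = λWq = 6.12·1.698 = 10.3918

Final: 10.3918


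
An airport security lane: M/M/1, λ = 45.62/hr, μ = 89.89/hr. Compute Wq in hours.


ρ = 45.62/89.89 = 0.5075
Wq = ρ/(μ−λ) = 0.5075/(89.89 − 45.62) = 0.5075/44.27 = 0.01146 hr

Final: 0.01146 hr


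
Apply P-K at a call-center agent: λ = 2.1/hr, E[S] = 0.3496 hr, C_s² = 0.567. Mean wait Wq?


ρ = λ·E[S] = 2.1·0.3496 = 0.7342
E[S²] = E[S]²(1+C_s²) = 0.3496²·(1+0.567) = 0.191519
Wq = λ·E[S²]/(2(1−ρ)) = 2.1·0.191519/(2·0.2658) = 0.75645 hr

Final: 0.75645 hr


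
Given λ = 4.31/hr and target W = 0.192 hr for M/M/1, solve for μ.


W = 1/(μ−λ) ⇒ μ − λ = 1/W = 1/0.192 = 5.2083
μ = λ + 1/W = 4.31 + 5.2083 = 9.5183 per hr

Final: 9.5183 /hr


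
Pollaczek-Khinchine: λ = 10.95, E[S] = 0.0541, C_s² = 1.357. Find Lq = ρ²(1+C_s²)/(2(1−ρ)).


ρ = λ·E[S] = 10.95·0.0541 = 0.5924
Lq = ρ²(1+C_s²)/(2(1−ρ)) = 0.3509·(1+1.357)/(2·0.4076)
= 0.3509·2.3570/0.8152 = 1.01464

Final: 1.01464


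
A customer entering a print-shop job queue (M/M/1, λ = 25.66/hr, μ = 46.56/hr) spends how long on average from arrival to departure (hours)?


W = 1/(μ−λ) = 1/(46.56 − 25.66) = 1/20.90 = 0.04785 hr

Final: 0.04785 hr


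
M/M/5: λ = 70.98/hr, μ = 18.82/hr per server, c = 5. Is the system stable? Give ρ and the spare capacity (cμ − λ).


Total capacity cμ = 5·18.82 = 94.10/hr
ρ = λ/(cμ) = 70.98/94.10 = 0.7543
Stable ⇔ ρ < 1: YES
Spare capacity = cμ − λ = 94.10 − 70.98 = 23.12/hr

Final: ρ = 0.7543; stable; margin = 23.12/hr


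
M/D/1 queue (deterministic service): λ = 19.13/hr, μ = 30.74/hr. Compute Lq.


ρ = 19.13/30.74 = 0.6223
M/D/1: Lq = ρ²/(2(1−ρ)) = 0.3873/(2·0.3777) = 0.51270

Final: 0.51270


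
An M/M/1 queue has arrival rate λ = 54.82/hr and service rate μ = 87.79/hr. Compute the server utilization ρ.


ρ = λ/μ = 54.82/87.79 = 0.6244

Final: 0.6244


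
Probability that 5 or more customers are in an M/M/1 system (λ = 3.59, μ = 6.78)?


ρ = 3.59/6.78 = 0.5295
P(N ≥ n) = ρ^n = 0.5295^5 = 0.041622

Final: 0.041622


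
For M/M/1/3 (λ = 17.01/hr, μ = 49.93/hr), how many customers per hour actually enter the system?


ρ = 0.3407; P_K = (1−ρ)ρ^3/(1−ρ^4) = 0.026425
λ_eff = λ(1 − P_K) = 17.01·(1 − 0.026425) = 17.01·0.973575 = 16.5605 /hr

Final: 16.5605 /hr


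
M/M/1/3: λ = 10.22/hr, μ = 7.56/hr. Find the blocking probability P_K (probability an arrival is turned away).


ρ = λ/μ = 10.22/7.56 = 1.3519
P_K = (1−ρ)ρ^K/(1−ρ^(K+1)) = (-0.3519·2.470514)/(1 − 3.339769)
= -0.869255/-2.339769 = 0.371513

Final: 0.371513


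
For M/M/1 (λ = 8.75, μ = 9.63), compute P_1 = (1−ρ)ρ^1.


ρ = 8.75/9.63 = 0.9086
P_n = (1−ρ)·ρ^n = (1 − 0.9086)·0.9086^1 = 0.09138·0.908619 = 0.083031

Final: 0.083031


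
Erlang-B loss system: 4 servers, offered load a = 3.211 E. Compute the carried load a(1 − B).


B(4,3.211) = 0.229344 (Erlang-B)
Carried load = a(1 − B) = 3.211·(1 − 0.229344) = 3.211·0.770656 = 2.4746 E

Final: 2.4746 Erlangs


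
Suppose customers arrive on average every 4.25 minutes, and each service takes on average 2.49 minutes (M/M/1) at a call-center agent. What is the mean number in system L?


λ = 60/4.25 = 14.1176 /hr
μ = 60/2.49 = 24.0964 /hr
ρ = λ/μ = 14.1176/24.0964 = 0.5859
L = ρ/(1−ρ) = 0.5859/0.4141 = 1.4148

Final: 1.4148


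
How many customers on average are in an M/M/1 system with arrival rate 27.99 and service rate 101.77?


ρ = λ/μ = 27.99/101.77 = 0.2750
L = ρ/(1−ρ) = 0.2750/(1 − 0.2750) = 0.2750/0.7250 = 0.3794

Final: 0.3794


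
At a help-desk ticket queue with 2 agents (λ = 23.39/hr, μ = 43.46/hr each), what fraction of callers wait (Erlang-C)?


a = λ/μ = 0.5382; ρ = a/2 = 0.2691
P₀ = 0.575922 (from M/M/c formula)
C(c,a) = [a^c/(c!(1−ρ))]·P₀ = [0.28965/(2·0.7309)]·0.575922
= 0.19815·0.575922 = 0.114118

Final: 0.114118


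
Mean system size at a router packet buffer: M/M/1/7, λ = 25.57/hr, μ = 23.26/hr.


ρ = 25.57/23.26 = 1.0993
L = ρ[1 − (K+1)ρ^K + Kρ^(K+1)] / [(1−ρ)(1−ρ^(K+1))]
Numerator: 1.0993·(1 − 8·1.940203 + 7·2.132888) = 0.449175
Denominator: (-0.09931)·(-1.132888) = 0.112510
L = 0.449175/0.112510 = 3.9923

Final: 3.9923


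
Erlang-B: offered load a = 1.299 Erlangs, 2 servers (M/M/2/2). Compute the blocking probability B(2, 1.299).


B(c,a) = (a^c/c!) / Σ_{k=0}^{c} a^k/k!
a^2/2! = 0.843700
Σ terms (k=0..2): 1.00000 + 1.29900 + 0.84370 = 3.142701
B = 0.843700/3.142701 = 0.268464

Final: 0.268464


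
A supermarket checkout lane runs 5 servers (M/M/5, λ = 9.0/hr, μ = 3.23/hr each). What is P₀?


a = λ/μ = 9.0/3.23 = 2.7864; ρ = a/c = 0.5573
Σ_{k=0}^{4} a^k/k! (terms k=0..4) = 1.00000 + 2.78638 + 3.88195 + 3.60553 + 2.51159 = 13.78544
Tail: a^5/(5!(1−ρ)) = 167.95771/(120·0.4427) = 3.16144
P₀ = 1/(13.78544 + 3.16144) = 1/16.94689 = 0.059008

Final: 0.059008


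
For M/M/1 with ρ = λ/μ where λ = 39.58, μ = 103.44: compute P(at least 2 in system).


ρ = 39.58/103.44 = 0.3826
P(N ≥ n) = ρ^n = 0.3826^2 = 0.146411

Final: 0.146411


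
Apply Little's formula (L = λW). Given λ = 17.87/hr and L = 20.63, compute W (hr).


W = L/λ = 20.63/17.87 = 1.1544 hr

Final: 1.1544 hr


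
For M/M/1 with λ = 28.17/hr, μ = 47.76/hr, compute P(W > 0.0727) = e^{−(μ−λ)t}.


W ~ Exponential(μ−λ) for M/M/1.
μ − λ = 47.76 − 28.17 = 19.5900
P(W > t) = e^{−(μ−λ)t} = e^{−1.4242} = 0.240703

Final: 0.240703


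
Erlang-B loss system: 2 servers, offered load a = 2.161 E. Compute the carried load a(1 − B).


B(2,2.161) = 0.424850 (Erlang-B)
Carried load = a(1 − B) = 2.161·(1 − 0.424850) = 2.161·0.575150 = 1.2429 E

Final: 1.2429 Erlangs


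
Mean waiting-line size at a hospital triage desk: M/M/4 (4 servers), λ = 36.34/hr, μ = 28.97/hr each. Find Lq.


a = λ/μ = 1.2544; ρ = a/4 = 0.3136
P₀ = 0.284056
Lq = P₀·a^c·ρ / (c!·(1−ρ)²) = 0.284056·2.47597·0.3136/(24·0.47114)
= 0.01951

Final: 0.01951


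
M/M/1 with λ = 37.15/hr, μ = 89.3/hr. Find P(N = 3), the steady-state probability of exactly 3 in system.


ρ = 37.15/89.3 = 0.4160
P_n = (1−ρ)·ρ^n = (1 − 0.4160)·0.4160^3 = 0.5840·0.071998 = 0.042046

Final: 0.042046


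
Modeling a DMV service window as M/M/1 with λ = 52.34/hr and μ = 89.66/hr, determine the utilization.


ρ = λ/μ = 52.34/89.66 = 0.5838

Final: 0.5838


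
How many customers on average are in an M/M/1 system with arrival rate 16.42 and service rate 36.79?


ρ = λ/μ = 16.42/36.79 = 0.4463
L = ρ/(1−ρ) = 0.4463/(1 − 0.4463) = 0.4463/0.5537 = 0.8061

Final: 0.8061


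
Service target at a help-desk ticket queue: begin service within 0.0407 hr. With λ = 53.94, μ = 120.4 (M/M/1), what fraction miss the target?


ρ = 53.94/120.4 = 0.4480
P(Wq > t) = ρ·e^{−(μ−λ)t} = 0.4480·e^{−2.7049}
= 0.4480·0.066876 = 0.029961

Final: 0.029961


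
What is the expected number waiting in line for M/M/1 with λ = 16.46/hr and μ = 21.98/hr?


ρ = 16.46/21.98 = 0.7489
Lq = ρ²/(1−ρ) = 0.5608/0.2511 = 2.2330

Final: 2.2330


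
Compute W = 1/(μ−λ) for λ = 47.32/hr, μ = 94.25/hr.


W = 1/(μ−λ) = 1/(94.25 − 47.32) = 1/46.93 = 0.02131 hr

Final: 0.02131 hr


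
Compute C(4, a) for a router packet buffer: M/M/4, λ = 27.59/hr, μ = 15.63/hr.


a = λ/μ = 1.7652; ρ = a/4 = 0.4413
P₀ = 0.167675 (from M/M/c formula)
C(c,a) = [a^c/(c!(1−ρ))]·P₀ = [9.70892/(24·0.5587)]·0.167675
= 0.72407·0.167675 = 0.121408

Final: 0.121408


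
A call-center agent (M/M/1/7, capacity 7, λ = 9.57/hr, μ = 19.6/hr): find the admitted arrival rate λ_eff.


ρ = 0.4883; P_K = (1−ρ)ρ^7/(1−ρ^8) = 0.003397
λ_eff = λ(1 − P_K) = 9.57·(1 − 0.003397) = 9.57·0.996603 = 9.5375 /hr

Final: 9.5375 /hr


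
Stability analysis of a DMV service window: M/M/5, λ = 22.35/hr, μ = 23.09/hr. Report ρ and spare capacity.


Total capacity cμ = 5·23.09 = 115.45/hr
ρ = λ/(cμ) = 22.35/115.45 = 0.1936
Stable ⇔ ρ < 1: YES
Spare capacity = cμ − λ = 115.45 − 22.35 = 93.10/hr

Final: ρ = 0.1936; stable; margin = 93.10/hr


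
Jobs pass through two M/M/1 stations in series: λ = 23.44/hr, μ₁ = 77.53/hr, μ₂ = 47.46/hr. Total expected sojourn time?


Each node sees arrival rate λ = 23.44/hr (tandem ⇒ throughput preserved).
W₁ = 1/(μ₁−λ) = 1/(77.53−23.44) = 0.01849 hr
W₂ = 1/(μ₂−λ) = 1/(47.46−23.44) = 0.04163 hr
W_total = W₁ + W₂ = 0.01849 + 0.04163 = 0.06012 hr

Final: 0.06012 hr


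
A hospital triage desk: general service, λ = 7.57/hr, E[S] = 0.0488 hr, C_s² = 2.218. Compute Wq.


ρ = λ·E[S] = 7.57·0.0488 = 0.3694
E[S²] = E[S]²(1+C_s²) = 0.0488²·(1+2.218) = 0.007663
Wq = λ·E[S²]/(2(1−ρ)) = 7.57·0.007663/(2·0.6306) = 0.04600 hr

Final: 0.04600 hr


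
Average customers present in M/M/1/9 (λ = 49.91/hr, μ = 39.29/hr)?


ρ = 49.91/39.29 = 1.2703
L = ρ[1 − (K+1)ρ^K + Kρ^(K+1)] / [(1−ρ)(1−ρ^(K+1))]
Numerator: 1.2703·(1 − 10·8.612909 + 9·10.940960) = 16.945192
Denominator: (-0.2703)·(-9.940960) = 2.687019
L = 16.945192/2.687019 = 6.3063

Final: 6.3063


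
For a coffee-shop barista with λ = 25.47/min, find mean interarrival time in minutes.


Mean interarrival time = 1/λ = 1/25.47 minute = 0.03926 minute
In minutes: 0.03926 × 1 = 0.03926 min

Final: 0.03926 min


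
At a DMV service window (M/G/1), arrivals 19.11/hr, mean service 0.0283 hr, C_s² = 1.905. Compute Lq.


ρ = λ·E[S] = 19.11·0.0283 = 0.5408
Lq = ρ²(1+C_s²)/(2(1−ρ)) = 0.2925·(1+1.905)/(2·0.4592)
= 0.2925·2.9050/0.9184 = 0.92517

Final: 0.92517


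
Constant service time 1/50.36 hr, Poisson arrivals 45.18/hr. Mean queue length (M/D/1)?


ρ = 45.18/50.36 = 0.8971
M/D/1: Lq = ρ²/(2(1−ρ)) = 0.8049/(2·0.1029) = 3.91243

Final: 3.91243


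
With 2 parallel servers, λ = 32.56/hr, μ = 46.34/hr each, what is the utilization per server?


ρ = λ/(cμ) = 32.56/(2·46.34) = 32.56/92.68 = 0.3513

Final: 0.3513


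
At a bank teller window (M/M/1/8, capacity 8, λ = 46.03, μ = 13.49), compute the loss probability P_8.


ρ = λ/μ = 46.03/13.49 = 3.4122
P_K = (1−ρ)ρ^K/(1−ρ^(K+1)) = (-2.4122·18375.205375)/(1 − 62699.088466)
= -44323.883091/-62698.088466 = 0.706942

Final: 0.706942


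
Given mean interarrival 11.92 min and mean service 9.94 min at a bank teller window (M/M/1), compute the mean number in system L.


λ = 60/11.92 = 5.0336 /hr
μ = 60/9.94 = 6.0362 /hr
ρ = λ/μ = 5.0336/6.0362 = 0.8339
L = ρ/(1−ρ) = 0.8339/0.1661 = 5.0202

Final: 5.0202


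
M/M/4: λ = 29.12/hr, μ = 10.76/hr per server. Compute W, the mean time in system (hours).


a = 2.7063; ρ = 0.6766; P₀ = 0.056873
Lq = P₀·a^c·ρ/(c!(1−ρ)²) = 0.82224
Wq = Lq/λ = 0.82224/29.12 = 0.02824 hr
W = Wq + 1/μ = 0.02824 + 0.09294 = 0.12117 hr

Final: 0.12117 hr


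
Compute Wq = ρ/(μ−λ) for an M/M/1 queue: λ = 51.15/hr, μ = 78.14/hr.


ρ = 51.15/78.14 = 0.6546
Wq = ρ/(μ−λ) = 0.6546/(78.14 − 51.15) = 0.6546/26.99 = 0.02425 hr

Final: 0.02425 hr


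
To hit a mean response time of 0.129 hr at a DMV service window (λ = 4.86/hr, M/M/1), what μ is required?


W = 1/(μ−λ) ⇒ μ − λ = 1/W = 1/0.129 = 7.7519
μ = λ + 1/W = 4.86 + 7.7519 = 12.6119 per hr

Final: 12.6119 /hr


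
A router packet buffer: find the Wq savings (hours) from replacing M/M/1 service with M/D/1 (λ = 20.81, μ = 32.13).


ρ = 20.81/32.13 = 0.6477
Wq(M/M/1) = ρ/(μ−λ) = 0.6477/11.32 = 0.05722 hr
Wq(M/D/1) = ρ/(2(μ−λ)) = 0.02861 hr
Savings = 0.05722 − 0.02861 = 0.02861 hr

Final: 0.02861 hr


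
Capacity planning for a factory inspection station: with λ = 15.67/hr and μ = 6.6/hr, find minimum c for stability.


Stability requires cμ > λ ⇔ c > λ/μ.
λ/μ = 15.67/6.6 = 2.3742
Minimum integer c = ⌊2.3742⌋ + 1 = 3
Check: 3·6.6 = 19.80 > 15.67, while 2·6.6 = 13.20 ≤ 15.67

Final: 3 servers


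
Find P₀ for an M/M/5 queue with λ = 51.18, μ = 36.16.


a = λ/μ = 51.18/36.16 = 1.4154; ρ = a/c = 0.2831
Σ_{k=0}^{4} a^k/k! (terms k=0..4) = 1.00000 + 1.41538 + 1.00164 + 0.47257 + 0.16722 = 4.05680
Tail: a^5/(5!(1−ρ)) = 5.68014/(120·0.7169) = 0.06602
P₀ = 1/(4.05680 + 0.06602) = 1/4.12283 = 0.242552

Final: 0.242552


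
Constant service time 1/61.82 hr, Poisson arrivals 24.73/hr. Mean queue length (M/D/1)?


ρ = 24.73/61.82 = 0.4000
M/D/1: Lq = ρ²/(2(1−ρ)) = 0.1600/(2·0.6000) = 0.13336

Final: 0.13336


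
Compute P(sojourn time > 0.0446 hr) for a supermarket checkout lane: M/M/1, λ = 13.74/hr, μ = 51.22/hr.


W ~ Exponential(μ−λ) for M/M/1.
μ − λ = 51.22 − 13.74 = 37.4800
P(W > t) = e^{−(μ−λ)t} = e^{−1.6716} = 0.187945

Final: 0.187945


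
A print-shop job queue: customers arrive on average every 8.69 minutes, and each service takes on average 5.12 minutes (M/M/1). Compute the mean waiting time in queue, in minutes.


λ = 60/8.69 = 6.9045 /hr
μ = 60/5.12 = 11.7188 /hr
ρ = λ/μ = 6.9045/11.7188 = 0.5892
Wq = ρ/(μ−λ) = 0.5892/(11.7188−6.9045) = 0.12238 hr
In minutes: 0.12238·60 = 7.343 min

Final: 7.343 min


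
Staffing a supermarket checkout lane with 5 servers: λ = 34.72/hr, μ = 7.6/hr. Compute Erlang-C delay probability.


a = λ/μ = 4.5684; ρ = a/5 = 0.9137
P₀ = 0.004130 (from M/M/c formula)
C(c,a) = [a^c/(c!(1−ρ))]·P₀ = [1989.89711/(120·0.08632)]·0.004130
= 192.11405·0.004130 = 0.793343

Final: 0.793343


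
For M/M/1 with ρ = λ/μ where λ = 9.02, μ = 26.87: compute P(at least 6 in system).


ρ = 9.02/26.87 = 0.3357
P(N ≥ n) = ρ^n = 0.3357^6 = 0.001431

Final: 0.001431


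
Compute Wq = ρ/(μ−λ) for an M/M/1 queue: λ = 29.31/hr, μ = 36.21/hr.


ρ = 29.31/36.21 = 0.8094
Wq = ρ/(μ−λ) = 0.8094/(36.21 − 29.31) = 0.8094/6.90 = 0.1173 hr

Final: 0.1173 hr


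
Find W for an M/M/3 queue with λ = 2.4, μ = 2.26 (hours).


a = 1.0619; ρ = 0.3540; P₀ = 0.340741
Lq = P₀·a^c·ρ/(c!(1−ρ)²) = 0.05769
Wq = Lq/λ = 0.05769/2.4 = 0.02404 hr
W = Wq + 1/μ = 0.02404 + 0.44248 = 0.46651 hr

Final: 0.46651 hr


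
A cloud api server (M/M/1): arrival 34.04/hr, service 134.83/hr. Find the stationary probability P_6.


ρ = 34.04/134.83 = 0.2525
P_n = (1−ρ)·ρ^n = (1 − 0.2525)·0.2525^6 = 0.7475·0.0002590 = 0.0001936

Final: 0.0001936


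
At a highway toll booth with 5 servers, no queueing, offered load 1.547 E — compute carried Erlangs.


B(5,1.547) = 0.015800 (Erlang-B)
Carried load = a(1 − B) = 1.547·(1 − 0.015800) = 1.547·0.984200 = 1.5226 E

Final: 1.5226 Erlangs


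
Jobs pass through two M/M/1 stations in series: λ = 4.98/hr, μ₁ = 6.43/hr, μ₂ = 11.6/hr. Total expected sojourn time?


Each node sees arrival rate λ = 4.98/hr (tandem ⇒ throughput preserved).
W₁ = 1/(μ₁−λ) = 1/(6.43−4.98) = 0.68966 hr
W₂ = 1/(μ₂−λ) = 1/(11.6−4.98) = 0.15106 hr
W_total = W₁ + W₂ = 0.68966 + 0.15106 = 0.84071 hr

Final: 0.84071 hr
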